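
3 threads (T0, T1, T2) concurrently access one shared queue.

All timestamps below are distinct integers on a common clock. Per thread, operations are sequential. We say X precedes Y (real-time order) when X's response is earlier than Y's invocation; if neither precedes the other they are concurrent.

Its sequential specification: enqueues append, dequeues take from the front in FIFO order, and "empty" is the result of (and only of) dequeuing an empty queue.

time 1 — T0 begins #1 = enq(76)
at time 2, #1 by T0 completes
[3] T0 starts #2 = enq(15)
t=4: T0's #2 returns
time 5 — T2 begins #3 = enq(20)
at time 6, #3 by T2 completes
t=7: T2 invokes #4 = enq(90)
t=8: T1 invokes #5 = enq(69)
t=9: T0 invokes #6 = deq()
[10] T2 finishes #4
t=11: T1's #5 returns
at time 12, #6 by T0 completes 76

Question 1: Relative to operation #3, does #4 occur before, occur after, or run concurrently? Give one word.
#4 spans [7,10], #3 spans [5,6]
resp(#3)=6 < inv(#4)=7

after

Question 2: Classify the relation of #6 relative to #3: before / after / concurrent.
#6 spans [9,12], #3 spans [5,6]
resp(#3)=6 < inv(#6)=9

after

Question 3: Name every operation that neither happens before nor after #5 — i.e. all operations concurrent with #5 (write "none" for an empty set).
#5 runs from 8 to 11; window-overlapping ops are concurrent
#1 [1,2]: before
#2 [3,4]: before
#3 [5,6]: before
#4 [7,10]: concurrent
#6 [9,12]: concurrent

#4, #6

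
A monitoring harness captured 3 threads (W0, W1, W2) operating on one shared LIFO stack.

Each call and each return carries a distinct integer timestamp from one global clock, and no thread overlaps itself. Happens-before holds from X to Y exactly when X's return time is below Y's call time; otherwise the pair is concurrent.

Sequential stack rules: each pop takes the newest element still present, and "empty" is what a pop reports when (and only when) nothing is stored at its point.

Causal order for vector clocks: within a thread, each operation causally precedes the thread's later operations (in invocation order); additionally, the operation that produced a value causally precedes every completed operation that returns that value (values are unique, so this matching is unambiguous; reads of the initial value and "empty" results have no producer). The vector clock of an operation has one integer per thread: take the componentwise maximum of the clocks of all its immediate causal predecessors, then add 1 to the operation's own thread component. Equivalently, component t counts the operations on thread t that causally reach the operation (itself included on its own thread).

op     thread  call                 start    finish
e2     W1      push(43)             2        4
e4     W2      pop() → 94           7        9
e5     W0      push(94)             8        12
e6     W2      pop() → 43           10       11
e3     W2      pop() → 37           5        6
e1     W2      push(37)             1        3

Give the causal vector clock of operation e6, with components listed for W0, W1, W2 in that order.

(1, 1, 4)

root op e1, invoked 1: fresh clock plus W2's own tick → (0, 0, 1)
root op e2, invoked 2: fresh clock plus W1's own tick → (0, 1, 0)
root op e5, invoked 8: fresh clock plus W0's own tick → (1, 0, 0)
invoked at 5, e3 merges VC(e1)=(0, 0, 1) and bumps W2's slot → (0, 0, 2)
invoked at 7, e4 merges VC(e3)=(0, 0, 2), VC(e5)=(1, 0, 0) and bumps W2's slot → (1, 0, 3)
invoked at 10, e6 merges VC(e2)=(0, 1, 0), VC(e4)=(1, 0, 3) and bumps W2's slot → (1, 1, 4)
target: VC(e6) = (1, 1, 4)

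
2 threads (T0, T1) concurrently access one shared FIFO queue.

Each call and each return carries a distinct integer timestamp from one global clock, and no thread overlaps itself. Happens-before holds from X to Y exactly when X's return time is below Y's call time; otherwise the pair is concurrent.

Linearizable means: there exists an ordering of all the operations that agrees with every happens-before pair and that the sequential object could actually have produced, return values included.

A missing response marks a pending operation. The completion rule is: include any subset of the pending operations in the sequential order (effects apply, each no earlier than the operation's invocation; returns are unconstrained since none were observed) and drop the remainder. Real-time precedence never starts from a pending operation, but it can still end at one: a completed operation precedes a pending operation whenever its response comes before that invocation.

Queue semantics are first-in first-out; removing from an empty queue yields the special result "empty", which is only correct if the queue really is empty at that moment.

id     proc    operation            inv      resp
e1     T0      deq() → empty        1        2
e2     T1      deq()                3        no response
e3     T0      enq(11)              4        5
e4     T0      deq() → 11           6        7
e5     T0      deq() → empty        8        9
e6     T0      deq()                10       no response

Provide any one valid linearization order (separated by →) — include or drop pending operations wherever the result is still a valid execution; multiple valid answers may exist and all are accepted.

step 1: e1 deq() → empty — queue <>
step 2: e2 deq() (pending, included) — queue <>
step 3: e3 enq(11) — queue <11>
step 4: e4 deq() → 11 — queue <>
step 5: e5 deq() → empty — queue <>

e1 → e2 → e3 → e4 → e5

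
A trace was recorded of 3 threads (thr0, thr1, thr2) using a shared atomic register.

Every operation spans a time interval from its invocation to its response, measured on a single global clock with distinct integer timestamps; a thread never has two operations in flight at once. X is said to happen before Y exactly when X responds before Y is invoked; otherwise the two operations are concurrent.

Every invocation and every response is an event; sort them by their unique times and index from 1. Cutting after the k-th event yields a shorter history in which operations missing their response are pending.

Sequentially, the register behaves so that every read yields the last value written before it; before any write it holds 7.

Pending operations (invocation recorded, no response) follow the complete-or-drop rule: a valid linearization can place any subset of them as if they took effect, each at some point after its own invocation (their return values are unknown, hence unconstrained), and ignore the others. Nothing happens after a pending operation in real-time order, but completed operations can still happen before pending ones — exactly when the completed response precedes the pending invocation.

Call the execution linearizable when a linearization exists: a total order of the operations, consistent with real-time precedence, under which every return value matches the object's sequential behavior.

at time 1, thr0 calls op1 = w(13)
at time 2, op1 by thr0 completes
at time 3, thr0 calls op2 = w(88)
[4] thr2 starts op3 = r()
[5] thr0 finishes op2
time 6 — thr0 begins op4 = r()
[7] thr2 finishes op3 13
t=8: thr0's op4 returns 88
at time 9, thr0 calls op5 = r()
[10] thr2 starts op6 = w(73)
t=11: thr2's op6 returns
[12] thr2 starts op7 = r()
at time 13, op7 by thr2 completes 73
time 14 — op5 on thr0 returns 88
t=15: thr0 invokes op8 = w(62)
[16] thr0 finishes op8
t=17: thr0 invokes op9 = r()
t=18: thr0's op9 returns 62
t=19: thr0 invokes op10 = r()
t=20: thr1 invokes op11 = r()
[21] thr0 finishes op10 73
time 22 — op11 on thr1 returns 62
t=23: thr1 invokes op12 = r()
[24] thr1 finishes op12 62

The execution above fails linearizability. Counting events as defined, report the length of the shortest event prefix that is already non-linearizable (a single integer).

21

one valid order for events 1..20 is op1, op3, op2, op4, op5, op6, op7, op8, op9:
step 1: op1 w(13) — value 13
step 2: op3 r() → 13 — value 13
step 3: op2 w(88) — value 88
step 4: op4 r() → 88 — value 88
step 5: op5 r() → 88 — value 88
step 6: op6 w(73) — value 73
step 7: op7 r() → 73 — value 73
step 8: op8 w(62) — value 62
step 9: op9 r() → 62 — value 62
adding event 21 (op10 responds at 21) leaves no legal real-time order
including or dropping the 1 pending operation (op11) in any combination fails
for example op1, op2, op3, op4, op5, op6, op7, op8, op9, op10 (pending dropped) fails at step 3: op3 r() → 13 is not legal there
for example op1, op2, op3, op4, op6, op5, op7, op8, op9, op10 (pending dropped) fails at step 3: op3 r() → 13 is not legal there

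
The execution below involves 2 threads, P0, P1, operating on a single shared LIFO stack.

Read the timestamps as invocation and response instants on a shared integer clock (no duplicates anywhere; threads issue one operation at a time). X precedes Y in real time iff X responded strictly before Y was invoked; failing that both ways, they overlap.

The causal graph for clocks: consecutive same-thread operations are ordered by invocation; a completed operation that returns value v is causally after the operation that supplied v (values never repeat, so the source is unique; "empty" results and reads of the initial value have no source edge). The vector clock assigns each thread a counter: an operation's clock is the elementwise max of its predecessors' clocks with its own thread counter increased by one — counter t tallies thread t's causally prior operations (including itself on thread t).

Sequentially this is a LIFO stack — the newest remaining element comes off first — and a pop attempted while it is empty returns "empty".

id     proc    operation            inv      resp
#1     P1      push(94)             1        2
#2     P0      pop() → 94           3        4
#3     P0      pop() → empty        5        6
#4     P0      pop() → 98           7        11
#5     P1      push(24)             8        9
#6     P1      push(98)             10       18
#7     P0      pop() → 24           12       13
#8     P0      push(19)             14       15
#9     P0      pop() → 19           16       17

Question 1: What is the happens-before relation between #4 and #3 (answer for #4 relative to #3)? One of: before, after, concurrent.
Answer: after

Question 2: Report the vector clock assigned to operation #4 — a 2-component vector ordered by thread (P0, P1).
Answer: (3, 3)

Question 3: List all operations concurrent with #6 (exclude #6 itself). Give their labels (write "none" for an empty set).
Answer: #4, #7, #8, #9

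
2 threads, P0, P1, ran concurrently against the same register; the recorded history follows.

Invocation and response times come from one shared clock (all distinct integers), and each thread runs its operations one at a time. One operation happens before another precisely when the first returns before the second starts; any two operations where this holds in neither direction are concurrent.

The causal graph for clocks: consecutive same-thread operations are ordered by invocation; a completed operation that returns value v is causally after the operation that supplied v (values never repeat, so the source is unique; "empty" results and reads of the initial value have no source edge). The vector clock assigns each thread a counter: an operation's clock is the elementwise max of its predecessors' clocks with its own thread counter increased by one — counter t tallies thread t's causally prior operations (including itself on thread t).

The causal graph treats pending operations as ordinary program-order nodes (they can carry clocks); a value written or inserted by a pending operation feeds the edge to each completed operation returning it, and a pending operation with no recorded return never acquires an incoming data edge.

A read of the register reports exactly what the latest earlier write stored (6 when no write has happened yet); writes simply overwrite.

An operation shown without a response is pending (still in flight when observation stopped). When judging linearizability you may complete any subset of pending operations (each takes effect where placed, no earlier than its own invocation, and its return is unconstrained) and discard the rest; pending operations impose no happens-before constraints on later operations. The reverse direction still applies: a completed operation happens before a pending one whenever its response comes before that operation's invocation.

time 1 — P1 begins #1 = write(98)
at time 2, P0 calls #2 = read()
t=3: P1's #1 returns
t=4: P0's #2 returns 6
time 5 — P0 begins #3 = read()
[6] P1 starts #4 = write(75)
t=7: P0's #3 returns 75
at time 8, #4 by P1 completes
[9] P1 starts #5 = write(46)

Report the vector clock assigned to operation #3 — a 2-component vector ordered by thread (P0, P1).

#1 (invocation 1): nothing precedes it; P1's component alone gives (0, 1)
#2 (invocation 2): nothing precedes it; P0's component alone gives (1, 0)
merge at #4 (invoked 6): VC(#1)=(0, 1), own-thread bump on P1 → (0, 2)
merge at #5 (invoked 9): VC(#4)=(0, 2), own-thread bump on P1 → (0, 3)
merge at #3 (invoked 5): VC(#2)=(1, 0), VC(#4)=(0, 2), own-thread bump on P0 → (2, 2)
target: VC(#3) = (2, 2)

(2, 2)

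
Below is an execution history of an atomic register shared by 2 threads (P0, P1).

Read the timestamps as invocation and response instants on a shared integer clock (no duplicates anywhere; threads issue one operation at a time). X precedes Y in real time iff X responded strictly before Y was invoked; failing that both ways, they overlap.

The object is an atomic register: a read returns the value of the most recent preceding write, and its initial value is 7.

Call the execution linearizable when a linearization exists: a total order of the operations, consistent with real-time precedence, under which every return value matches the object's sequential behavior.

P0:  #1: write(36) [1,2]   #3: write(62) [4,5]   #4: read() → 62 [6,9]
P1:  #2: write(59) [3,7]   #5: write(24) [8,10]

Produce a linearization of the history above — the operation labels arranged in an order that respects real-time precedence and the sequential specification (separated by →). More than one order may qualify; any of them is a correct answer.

#1 → #2 → #3 → #4 → #5

after step 1 (#1 write(36)): value 36
after step 2 (#2 write(59)): value 59
after step 3 (#3 write(62)): value 62
after step 4 (#4 read() → 62): value 62
after step 5 (#5 write(24)): value 24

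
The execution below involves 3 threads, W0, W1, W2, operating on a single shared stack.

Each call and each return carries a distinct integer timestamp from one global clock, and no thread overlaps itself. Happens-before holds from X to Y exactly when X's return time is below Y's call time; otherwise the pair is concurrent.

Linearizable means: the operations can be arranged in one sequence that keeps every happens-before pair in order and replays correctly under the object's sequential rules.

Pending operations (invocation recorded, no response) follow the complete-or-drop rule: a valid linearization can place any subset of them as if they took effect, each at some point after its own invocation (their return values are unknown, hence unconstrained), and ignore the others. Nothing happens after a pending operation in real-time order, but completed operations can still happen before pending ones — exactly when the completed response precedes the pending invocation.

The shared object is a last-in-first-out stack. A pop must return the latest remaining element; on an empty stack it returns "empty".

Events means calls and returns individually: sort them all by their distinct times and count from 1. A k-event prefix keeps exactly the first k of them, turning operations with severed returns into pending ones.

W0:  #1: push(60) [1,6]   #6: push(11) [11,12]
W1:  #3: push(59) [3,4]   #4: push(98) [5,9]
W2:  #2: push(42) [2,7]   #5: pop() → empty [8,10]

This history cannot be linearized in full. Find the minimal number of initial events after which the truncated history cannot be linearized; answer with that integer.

10

events 1..9 are linearizable, e.g. via #1, #2, #3, #4:
step 1: #1 push(60) — stack <60>
step 2: #2 push(42) — stack <60,42>
step 3: #3 push(59) — stack <60,42,59>
step 4: #4 push(98) — stack <60,42,59,98>
with event 10 included (#5 responding at time 10), all real-time-consistent orders fail
one such order, #1, #2, #3, #4, #5, breaks at step 5 where #5 pop() → empty is illegal
one such order, #1, #2, #3, #5, #4, breaks at step 4 where #5 pop() → empty is illegal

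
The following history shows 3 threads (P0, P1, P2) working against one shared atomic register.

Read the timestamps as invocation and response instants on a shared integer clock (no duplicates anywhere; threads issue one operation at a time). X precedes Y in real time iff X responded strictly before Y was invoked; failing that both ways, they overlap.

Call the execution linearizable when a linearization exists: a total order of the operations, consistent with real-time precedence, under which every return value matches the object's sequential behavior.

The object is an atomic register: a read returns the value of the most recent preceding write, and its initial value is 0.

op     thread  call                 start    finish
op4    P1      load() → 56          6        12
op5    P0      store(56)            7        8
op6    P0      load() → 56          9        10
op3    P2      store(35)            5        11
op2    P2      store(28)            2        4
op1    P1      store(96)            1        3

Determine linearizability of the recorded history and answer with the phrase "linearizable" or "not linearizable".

linearizable

a witness: op1, op2, op3, op5, op4, op6
1. op1 store(96), leaving value 96
2. op2 store(28), leaving value 28
3. op3 store(35), leaving value 35
4. op5 store(56), leaving value 56
5. op4 load() → 56, leaving value 56
6. op6 load() → 56, leaving value 56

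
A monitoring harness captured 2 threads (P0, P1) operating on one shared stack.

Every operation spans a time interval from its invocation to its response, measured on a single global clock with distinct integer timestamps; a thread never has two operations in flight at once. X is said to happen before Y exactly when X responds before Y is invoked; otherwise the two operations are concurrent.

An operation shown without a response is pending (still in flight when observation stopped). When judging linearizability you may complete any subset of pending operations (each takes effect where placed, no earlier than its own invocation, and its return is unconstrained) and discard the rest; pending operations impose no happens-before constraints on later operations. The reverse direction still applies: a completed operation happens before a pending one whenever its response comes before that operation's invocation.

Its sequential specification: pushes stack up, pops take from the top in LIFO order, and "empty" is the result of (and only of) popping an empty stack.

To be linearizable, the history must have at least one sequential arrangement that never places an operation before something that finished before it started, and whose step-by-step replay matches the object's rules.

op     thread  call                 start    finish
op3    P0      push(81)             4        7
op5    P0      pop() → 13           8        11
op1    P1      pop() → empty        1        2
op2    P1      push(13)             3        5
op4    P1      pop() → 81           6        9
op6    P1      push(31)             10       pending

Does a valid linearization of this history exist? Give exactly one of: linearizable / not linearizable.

linearizable

a witness: op1, op2, op3, op4, op5
step 1: op1 pop() → empty — stack <>
step 2: op2 push(13) — stack <13>
step 3: op3 push(81) — stack <13,81>
step 4: op4 pop() → 81 — stack <13>
step 5: op5 pop() → 13 — stack <>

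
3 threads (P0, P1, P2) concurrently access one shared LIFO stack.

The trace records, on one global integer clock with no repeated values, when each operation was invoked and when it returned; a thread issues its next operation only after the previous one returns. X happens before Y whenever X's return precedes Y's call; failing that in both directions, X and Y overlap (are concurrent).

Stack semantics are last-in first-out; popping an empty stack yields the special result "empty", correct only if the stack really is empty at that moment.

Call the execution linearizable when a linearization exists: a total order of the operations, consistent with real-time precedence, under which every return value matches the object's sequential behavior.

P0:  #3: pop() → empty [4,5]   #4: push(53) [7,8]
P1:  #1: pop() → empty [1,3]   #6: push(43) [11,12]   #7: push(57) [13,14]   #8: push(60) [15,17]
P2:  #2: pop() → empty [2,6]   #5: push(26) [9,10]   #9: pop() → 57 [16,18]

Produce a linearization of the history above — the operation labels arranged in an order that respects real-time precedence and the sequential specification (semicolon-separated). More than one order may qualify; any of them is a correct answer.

#1; #2; #3; #4; #5; #6; #7; #9; #8

after step 1 (#1 pop() → empty): stack <>
after step 2 (#2 pop() → empty): stack <>
after step 3 (#3 pop() → empty): stack <>
after step 4 (#4 push(53)): stack <53>
after step 5 (#5 push(26)): stack <53,26>
after step 6 (#6 push(43)): stack <53,26,43>
after step 7 (#7 push(57)): stack <53,26,43,57>
after step 8 (#9 pop() → 57): stack <53,26,43>
after step 9 (#8 push(60)): stack <53,26,43,60>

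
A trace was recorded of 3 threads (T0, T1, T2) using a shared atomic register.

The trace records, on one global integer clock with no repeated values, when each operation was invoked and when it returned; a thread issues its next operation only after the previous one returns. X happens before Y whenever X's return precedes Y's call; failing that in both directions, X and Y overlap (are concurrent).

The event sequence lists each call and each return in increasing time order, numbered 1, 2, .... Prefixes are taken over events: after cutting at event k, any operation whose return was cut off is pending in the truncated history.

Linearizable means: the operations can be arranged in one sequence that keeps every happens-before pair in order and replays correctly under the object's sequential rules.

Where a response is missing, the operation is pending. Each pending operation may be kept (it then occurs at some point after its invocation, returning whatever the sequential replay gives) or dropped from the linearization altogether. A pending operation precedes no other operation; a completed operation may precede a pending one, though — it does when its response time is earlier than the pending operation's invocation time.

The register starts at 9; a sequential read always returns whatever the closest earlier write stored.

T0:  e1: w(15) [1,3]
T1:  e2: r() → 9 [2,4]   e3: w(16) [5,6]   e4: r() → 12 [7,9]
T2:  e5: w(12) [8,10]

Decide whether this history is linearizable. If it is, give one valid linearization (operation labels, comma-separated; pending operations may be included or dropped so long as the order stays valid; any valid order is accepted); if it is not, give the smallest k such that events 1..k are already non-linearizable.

1. e2 r() → 9, leaving value 9
2. e1 w(15), leaving value 15
3. e3 w(16), leaving value 16
4. e5 w(12), leaving value 12
5. e4 r() → 12, leaving value 12

linearizable — witness: e2, e1, e3, e5, e4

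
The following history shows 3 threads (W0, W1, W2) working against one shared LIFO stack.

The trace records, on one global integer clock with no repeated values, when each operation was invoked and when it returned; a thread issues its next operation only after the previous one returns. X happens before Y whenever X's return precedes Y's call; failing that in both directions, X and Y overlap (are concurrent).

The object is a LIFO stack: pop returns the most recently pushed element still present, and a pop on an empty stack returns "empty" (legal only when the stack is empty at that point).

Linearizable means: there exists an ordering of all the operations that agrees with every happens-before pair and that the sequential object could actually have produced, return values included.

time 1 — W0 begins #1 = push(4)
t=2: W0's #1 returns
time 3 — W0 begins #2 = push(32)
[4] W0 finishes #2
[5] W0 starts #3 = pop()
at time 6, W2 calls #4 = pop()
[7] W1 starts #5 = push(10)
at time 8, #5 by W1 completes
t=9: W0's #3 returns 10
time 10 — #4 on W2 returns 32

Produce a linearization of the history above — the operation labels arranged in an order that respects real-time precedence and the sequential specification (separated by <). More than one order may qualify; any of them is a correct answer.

step 1: #1 push(4) — stack <4>
step 2: #2 push(32) — stack <4,32>
step 3: #4 pop() → 32 — stack <4>
step 4: #5 push(10) — stack <4,10>
step 5: #3 pop() → 10 — stack <4>

#1 < #2 < #4 < #5 < #3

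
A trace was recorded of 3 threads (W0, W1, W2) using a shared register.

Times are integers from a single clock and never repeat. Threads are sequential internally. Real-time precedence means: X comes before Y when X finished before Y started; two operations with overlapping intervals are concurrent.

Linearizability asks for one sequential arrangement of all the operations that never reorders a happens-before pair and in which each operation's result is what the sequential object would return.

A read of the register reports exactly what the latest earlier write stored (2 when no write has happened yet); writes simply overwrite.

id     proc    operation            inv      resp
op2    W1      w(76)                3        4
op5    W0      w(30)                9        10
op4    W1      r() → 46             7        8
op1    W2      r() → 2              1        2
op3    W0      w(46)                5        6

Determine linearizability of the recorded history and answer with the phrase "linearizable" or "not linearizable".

linearizable

witness order: op1, op2, op3, op4, op5
step 1: op1 r() → 2 — value 2
step 2: op2 w(76) — value 76
step 3: op3 w(46) — value 46
step 4: op4 r() → 46 — value 46
step 5: op5 w(30) — value 30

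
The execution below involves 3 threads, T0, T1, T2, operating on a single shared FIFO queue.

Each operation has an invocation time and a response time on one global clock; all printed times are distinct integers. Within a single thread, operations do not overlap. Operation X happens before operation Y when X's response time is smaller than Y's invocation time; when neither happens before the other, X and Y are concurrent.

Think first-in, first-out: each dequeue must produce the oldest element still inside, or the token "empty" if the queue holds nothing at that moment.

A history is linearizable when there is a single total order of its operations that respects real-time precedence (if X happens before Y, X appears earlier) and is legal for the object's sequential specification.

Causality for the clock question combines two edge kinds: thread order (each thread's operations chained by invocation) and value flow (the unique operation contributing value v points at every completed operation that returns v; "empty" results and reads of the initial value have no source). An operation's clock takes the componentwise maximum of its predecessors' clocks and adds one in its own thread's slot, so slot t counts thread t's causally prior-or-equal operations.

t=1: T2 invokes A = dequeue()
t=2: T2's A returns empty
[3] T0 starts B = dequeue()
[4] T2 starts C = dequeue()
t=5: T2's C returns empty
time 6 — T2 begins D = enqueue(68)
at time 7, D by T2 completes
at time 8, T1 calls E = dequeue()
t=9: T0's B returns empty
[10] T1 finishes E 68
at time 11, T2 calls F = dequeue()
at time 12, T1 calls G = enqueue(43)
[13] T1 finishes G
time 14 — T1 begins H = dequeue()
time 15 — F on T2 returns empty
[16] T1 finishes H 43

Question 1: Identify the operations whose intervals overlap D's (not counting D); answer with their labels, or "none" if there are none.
Answer: B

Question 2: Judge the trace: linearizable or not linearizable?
linearizable

one valid linearization: A, B, C, D, E, F, G, H
1. A dequeue() → empty, leaving queue <>
2. B dequeue() → empty, leaving queue <>
3. C dequeue() → empty, leaving queue <>
4. D enqueue(68), leaving queue <68>
5. E dequeue() → 68, leaving queue <>
6. F dequeue() → empty, leaving queue <>
7. G enqueue(43), leaving queue <43>
8. H dequeue() → 43, leaving queue <>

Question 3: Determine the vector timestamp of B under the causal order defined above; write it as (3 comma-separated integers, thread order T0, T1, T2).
Answer: (1, 0, 0)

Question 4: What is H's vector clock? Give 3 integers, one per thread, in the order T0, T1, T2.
Answer: (0, 3, 3)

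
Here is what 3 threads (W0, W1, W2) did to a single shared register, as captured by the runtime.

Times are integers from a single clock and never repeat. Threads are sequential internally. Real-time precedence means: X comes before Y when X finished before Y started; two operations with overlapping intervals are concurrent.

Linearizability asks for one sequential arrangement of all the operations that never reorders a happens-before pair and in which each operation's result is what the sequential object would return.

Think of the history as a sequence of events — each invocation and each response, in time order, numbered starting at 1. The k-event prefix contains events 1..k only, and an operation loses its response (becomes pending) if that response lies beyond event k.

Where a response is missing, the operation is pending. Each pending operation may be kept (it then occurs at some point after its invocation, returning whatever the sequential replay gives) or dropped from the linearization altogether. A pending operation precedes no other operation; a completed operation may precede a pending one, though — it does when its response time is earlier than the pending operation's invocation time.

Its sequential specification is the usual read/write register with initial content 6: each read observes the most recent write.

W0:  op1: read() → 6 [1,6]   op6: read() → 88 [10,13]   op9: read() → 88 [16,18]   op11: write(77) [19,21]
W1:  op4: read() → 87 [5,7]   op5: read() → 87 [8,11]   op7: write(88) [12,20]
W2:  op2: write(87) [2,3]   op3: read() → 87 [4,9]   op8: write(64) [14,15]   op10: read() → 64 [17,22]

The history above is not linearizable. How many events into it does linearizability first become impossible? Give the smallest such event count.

18

a valid linearization of events 1..17 exists, for instance op1, op2, op3, op4, op5, op7, op6, op8:
after step 1 (op1 read() → 6): value 6
after step 2 (op2 write(87)): value 87
after step 3 (op3 read() → 87): value 87
after step 4 (op4 read() → 87): value 87
after step 5 (op5 read() → 87): value 87
after step 6 (op7 write(88) (pending, included)): value 88
after step 7 (op6 read() → 88): value 88
after step 8 (op8 write(64)): value 64
include event 18 — op9 responding at 18 — and every candidate order breaks
completion choices over the 2 pending operations (op7, op10) were checked; none helps
for example op1, op2, op3, op4, op5, op6, op8, op9 (pending dropped) fails at step 6: op6 read() → 88 is not legal there
for example op1, op2, op3, op4, op6, op5, op8, op9 (pending dropped) fails at step 5: op6 read() → 88 is not legal there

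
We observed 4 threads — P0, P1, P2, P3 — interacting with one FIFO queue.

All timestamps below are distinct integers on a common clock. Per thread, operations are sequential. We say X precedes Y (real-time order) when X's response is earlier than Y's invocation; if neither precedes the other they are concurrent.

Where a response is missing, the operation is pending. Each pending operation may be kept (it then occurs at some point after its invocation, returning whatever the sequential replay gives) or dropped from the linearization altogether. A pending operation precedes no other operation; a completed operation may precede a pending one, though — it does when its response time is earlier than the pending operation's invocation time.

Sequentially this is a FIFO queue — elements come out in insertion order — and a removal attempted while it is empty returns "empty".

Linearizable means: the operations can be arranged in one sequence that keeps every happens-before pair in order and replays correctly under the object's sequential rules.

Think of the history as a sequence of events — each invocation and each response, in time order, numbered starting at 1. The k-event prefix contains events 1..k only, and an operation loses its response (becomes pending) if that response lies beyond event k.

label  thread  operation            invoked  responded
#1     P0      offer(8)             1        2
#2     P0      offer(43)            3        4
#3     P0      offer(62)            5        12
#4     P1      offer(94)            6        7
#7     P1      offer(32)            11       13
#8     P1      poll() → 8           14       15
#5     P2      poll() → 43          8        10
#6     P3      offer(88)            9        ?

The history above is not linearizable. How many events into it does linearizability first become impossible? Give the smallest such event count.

events 1..9 are still linearizable — one witness is #1, #2, #3, #4:
1. #1 offer(8), leaving queue <8>
2. #2 offer(43), leaving queue <8,43>
3. #3 offer(62) (pending, included), leaving queue <8,43,62>
4. #4 offer(94), leaving queue <8,43,62,94>
event 10 — #5's response, time 10 — after it, nothing linearizes
including or dropping the 2 pending operations (#3, #6) in any combination fails
sample order #1, #2, #4, #5 (pending dropped) stalls at step 4 — #5 poll() → 43 has no legal effect

10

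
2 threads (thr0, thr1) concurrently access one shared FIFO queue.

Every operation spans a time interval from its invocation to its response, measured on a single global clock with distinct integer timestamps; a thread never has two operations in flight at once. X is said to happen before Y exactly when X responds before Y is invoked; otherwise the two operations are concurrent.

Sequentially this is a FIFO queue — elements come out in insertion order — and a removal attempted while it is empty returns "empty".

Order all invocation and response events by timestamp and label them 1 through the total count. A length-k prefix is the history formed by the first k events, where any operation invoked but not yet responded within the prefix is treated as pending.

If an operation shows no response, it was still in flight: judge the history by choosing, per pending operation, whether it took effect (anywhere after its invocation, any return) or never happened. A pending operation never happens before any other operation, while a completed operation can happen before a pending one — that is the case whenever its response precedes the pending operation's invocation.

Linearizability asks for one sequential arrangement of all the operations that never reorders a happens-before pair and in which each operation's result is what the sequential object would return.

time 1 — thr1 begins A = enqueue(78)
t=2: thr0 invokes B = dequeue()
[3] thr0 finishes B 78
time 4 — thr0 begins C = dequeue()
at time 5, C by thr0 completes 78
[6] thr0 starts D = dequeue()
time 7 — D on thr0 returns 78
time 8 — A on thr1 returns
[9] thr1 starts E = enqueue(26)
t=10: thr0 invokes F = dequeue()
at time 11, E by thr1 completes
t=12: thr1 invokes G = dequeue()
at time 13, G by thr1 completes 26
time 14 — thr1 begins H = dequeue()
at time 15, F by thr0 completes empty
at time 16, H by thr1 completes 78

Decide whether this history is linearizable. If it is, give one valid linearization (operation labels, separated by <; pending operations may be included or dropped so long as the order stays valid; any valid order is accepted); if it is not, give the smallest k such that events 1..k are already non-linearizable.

events 1..4 are fine; event 5 — the response of C at time 5 — makes the prefix non-linearizable
the sole real-time-consistent order of 2 completed operations fails the FIFO queue replay
completion choices over the 1 pending operation (A) were checked; none helps
e.g. B, C (pending dropped): illegal at step 1, since B dequeue() → 78 cannot apply there

not linearizable — minimal violating prefix: 5 events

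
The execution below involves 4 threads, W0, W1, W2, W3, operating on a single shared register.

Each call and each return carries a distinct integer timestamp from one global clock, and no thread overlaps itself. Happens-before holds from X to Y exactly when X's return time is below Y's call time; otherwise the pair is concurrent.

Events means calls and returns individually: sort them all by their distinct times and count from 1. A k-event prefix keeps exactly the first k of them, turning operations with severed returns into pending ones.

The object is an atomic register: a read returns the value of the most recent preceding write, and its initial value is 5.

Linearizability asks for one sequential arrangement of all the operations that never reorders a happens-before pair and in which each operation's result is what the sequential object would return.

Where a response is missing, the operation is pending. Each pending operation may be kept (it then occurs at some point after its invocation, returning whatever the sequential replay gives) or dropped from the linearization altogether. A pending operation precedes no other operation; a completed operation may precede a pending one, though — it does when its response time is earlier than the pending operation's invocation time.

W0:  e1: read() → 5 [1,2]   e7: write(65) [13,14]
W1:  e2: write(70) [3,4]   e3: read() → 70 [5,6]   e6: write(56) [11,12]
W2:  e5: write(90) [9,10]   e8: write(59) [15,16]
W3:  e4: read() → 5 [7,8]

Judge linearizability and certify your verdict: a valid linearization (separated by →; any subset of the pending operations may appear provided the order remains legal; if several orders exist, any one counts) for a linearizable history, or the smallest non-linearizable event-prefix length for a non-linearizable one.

not linearizable — minimal violating prefix: 8 events

cut after 7 events: linearizable; cut after 8 events (e4 responds, time 8): not linearizable
exactly one order of the 4 completed ops respects real time; the register replay fails
take e1, e2, e3, e4: step 4 already fails, because e4 read() → 5 cannot occur there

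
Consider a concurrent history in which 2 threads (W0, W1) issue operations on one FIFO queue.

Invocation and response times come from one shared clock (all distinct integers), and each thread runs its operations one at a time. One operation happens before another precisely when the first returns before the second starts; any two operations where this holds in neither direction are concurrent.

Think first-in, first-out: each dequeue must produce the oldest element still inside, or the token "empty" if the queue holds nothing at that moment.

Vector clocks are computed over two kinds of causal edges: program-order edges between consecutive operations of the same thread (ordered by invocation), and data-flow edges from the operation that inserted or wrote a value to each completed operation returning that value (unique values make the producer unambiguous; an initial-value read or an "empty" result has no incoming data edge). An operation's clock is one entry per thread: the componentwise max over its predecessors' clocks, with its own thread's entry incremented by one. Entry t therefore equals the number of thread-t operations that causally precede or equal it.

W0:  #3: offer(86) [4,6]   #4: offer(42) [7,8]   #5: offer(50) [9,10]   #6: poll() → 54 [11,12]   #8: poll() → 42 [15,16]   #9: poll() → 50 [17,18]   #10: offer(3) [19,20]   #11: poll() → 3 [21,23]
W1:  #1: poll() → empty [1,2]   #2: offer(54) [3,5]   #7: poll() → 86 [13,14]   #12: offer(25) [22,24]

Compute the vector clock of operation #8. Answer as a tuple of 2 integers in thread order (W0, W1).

root op #1, invoked 1: fresh clock plus W1's own tick → (0, 1)
root op #3, invoked 4: fresh clock plus W0's own tick → (1, 0)
invoked at 3, #2 merges VC(#1)=(0, 1) and bumps W1's slot → (0, 2)
invoked at 7, #4 merges VC(#3)=(1, 0) and bumps W0's slot → (2, 0)
invoked at 9, #5 merges VC(#4)=(2, 0) and bumps W0's slot → (3, 0)
invoked at 13, #7 merges VC(#2)=(0, 2), VC(#3)=(1, 0) and bumps W1's slot → (1, 3)
invoked at 22, #12 merges VC(#7)=(1, 3) and bumps W1's slot → (1, 4)
invoked at 11, #6 merges VC(#2)=(0, 2), VC(#5)=(3, 0) and bumps W0's slot → (4, 2)
invoked at 15, #8 merges VC(#4)=(2, 0), VC(#6)=(4, 2) and bumps W0's slot → (5, 2)
invoked at 17, #9 merges VC(#5)=(3, 0), VC(#8)=(5, 2) and bumps W0's slot → (6, 2)
invoked at 19, #10 merges VC(#9)=(6, 2) and bumps W0's slot → (7, 2)
invoked at 21, #11 merges VC(#10)=(7, 2) and bumps W0's slot → (8, 2)
target: VC(#8) = (5, 2)

(5, 2)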